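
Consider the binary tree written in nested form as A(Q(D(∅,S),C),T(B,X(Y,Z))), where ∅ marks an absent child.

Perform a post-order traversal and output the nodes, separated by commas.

Post-order visits the left subtree, then the right subtree, then the node.
At A: go left to Q.
  At Q: go left to D.
    At D: no left child.
    At D: go right to S.
      S is a leaf — visit S.
    Visit D.
  At Q: go right to C.
    C is a leaf — visit C.
  Visit Q.
At A: go right to T.
  At T: go left to B.
    B is a leaf — visit B.
  At T: go right to X.
    At X: go left to Y.
      Y is a leaf — visit Y.
    At X: go right to Z.
      Z is a leaf — visit Z.
    Visit X.
  Visit T.
Visit A.

S, D, C, Q, B, Y, Z, X, T, A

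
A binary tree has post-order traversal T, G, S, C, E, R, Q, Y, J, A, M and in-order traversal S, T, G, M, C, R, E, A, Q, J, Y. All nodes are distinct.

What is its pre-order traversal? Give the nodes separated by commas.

The last element of post-order is the root; it splits in-order into left and right subtrees.
Root M: left subtree has 3 nodes {S, T, G}, right has 7 {C, R, E, A, Q, J, Y}.
  Root S: left subtree has 0 nodes { }, right has 2 {T, G}.
    Root G: left subtree has 1 node {T}, right has 0 { }.
  Root A: left subtree has 3 nodes {C, R, E}, right has 3 {Q, J, Y}.
    Root R: left subtree has 1 node {C}, right has 1 {E}.
    Root J: left subtree has 1 node {Q}, right has 1 {Y}.

M, S, G, T, A, R, C, E, J, Q, Y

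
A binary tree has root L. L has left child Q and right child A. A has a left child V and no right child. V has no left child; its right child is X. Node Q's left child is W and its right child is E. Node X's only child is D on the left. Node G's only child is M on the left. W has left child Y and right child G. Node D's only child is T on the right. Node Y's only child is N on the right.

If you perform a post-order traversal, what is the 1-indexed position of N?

1

Post-order visits the left subtree, then the right subtree, then the node.
At L: go left to Q.
  At Q: go left to W.
    At W: go left to Y.
      At Y: no left child.
      At Y: go right to N.
        N is a leaf — visit N.
      Visit Y.
    At W: go right to G.
      At G: go left to M.
        M is a leaf — visit M.
      At G: no right child.
      Visit G.
    Visit W.
  At Q: go right to E.
    E is a leaf — visit E.
  Visit Q.
At L: go right to A.
  At A: go left to V.
    At V: no left child.
    At V: go right to X.
      At X: go left to D.
        At D: no left child.
        At D: go right to T.
          T is a leaf — visit T.
        Visit D.
      At X: no right child.
      Visit X.
    Visit V.
  At A: no right child.
  Visit A.
Visit L.
Full post-order sequence: N, Y, M, G, W, E, Q, T, D, X, V, A, L.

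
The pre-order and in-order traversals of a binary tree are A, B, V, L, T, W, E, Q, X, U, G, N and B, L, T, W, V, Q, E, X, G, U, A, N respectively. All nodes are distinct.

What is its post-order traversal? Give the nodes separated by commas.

The first element of pre-order is the root; it splits in-order into left and right subtrees.
Root A: left subtree has 10 nodes {B, L, T, W, V, Q, E, X, G, U}, right has 1 {N}.
  Root B: left subtree has 0 nodes { }, right has 9 {L, T, W, V, Q, E, X, G, U}.
    Root V: left subtree has 3 nodes {L, T, W}, right has 5 {Q, E, X, G, U}.
      Root L: left subtree has 0 nodes { }, right has 2 {T, W}.
        Root T: left subtree has 0 nodes { }, right has 1 {W}.
      Root E: left subtree has 1 node {Q}, right has 3 {X, G, U}.
        Root X: left subtree has 0 nodes { }, right has 2 {G, U}.
          Root U: left subtree has 1 node {G}, right has 0 { }.

W, T, L, Q, G, U, X, E, V, B, N, A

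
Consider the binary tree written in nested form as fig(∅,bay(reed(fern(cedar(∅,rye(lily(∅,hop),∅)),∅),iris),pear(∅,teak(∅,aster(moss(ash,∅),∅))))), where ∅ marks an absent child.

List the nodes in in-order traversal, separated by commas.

fig, cedar, lily, hop, rye, fern, reed, iris, bay, pear, teak, ash, moss, aster

In-order visits the left subtree, then the node, then the right subtree.
At fig: no left child.
Visit fig.
At fig: go right to bay.
  At bay: go left to reed.
    At reed: go left to fern.
      At fern: go left to cedar.
        At cedar: no left child.
        Visit cedar.
        At cedar: go right to rye.
          At rye: go left to lily.
            At lily: no left child.
            Visit lily.
            At lily: go right to hop.
              hop is a leaf — visit hop.
          Visit rye.
          At rye: no right child.
      Visit fern.
      At fern: no right child.
    Visit reed.
    At reed: go right to iris.
      iris is a leaf — visit iris.
  Visit bay.
  At bay: go right to pear.
    At pear: no left child.
    Visit pear.
    At pear: go right to teak.
      At teak: no left child.
      Visit teak.
      At teak: go right to aster.
        At aster: go left to moss.
          At moss: go left to ash.
            ash is a leaf — visit ash.
          Visit moss.
          At moss: no right child.
        Visit aster.
        At aster: no right child.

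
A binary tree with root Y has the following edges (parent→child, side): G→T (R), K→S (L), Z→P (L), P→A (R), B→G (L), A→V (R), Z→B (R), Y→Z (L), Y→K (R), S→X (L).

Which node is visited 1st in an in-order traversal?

In-order visits the left subtree, then the node, then the right subtree.
At Y: go left to Z.
  At Z: go left to P.
    At P: no left child.
    Visit P.
    At P: go right to A.
      At A: no left child.
      Visit A.
      At A: go right to V.
        V is a leaf — visit V.
  Visit Z.
  At Z: go right to B.
    At B: go left to G.
      At G: no left child.
      Visit G.
      At G: go right to T.
        T is a leaf — visit T.
    Visit B.
    At B: no right child.
Visit Y.
At Y: go right to K.
  At K: go left to S.
    At S: go left to X.
      X is a leaf — visit X.
    Visit S.
    At S: no right child.
  Visit K.
  At K: no right child.
Full in-order sequence: P, A, V, Z, G, T, B, Y, X, S, K.

P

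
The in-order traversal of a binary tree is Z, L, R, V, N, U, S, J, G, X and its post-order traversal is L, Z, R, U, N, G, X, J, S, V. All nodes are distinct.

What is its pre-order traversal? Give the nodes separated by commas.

V, R, Z, L, S, N, U, J, X, G

The last element of post-order is the root; it splits in-order into left and right subtrees.
Root V: left subtree has 3 nodes {Z, L, R}, right has 6 {N, U, S, J, G, X}.
  Root R: left subtree has 2 nodes {Z, L}, right has 0 { }.
    Root Z: left subtree has 0 nodes { }, right has 1 {L}.
  Root S: left subtree has 2 nodes {N, U}, right has 3 {J, G, X}.
    Root N: left subtree has 0 nodes { }, right has 1 {U}.
    Root J: left subtree has 0 nodes { }, right has 2 {G, X}.
      Root X: left subtree has 1 node {G}, right has 0 { }.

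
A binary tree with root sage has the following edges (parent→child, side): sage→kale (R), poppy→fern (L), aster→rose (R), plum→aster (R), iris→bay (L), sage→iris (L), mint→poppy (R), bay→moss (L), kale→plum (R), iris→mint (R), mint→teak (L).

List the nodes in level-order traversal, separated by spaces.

sage iris kale bay mint plum moss teak poppy aster fern rose

Level-order visits nodes level by level from the root, left to right within each level.
Level 0: sage
Level 1: iris, kale
Level 2: bay, mint, plum
Level 3: moss, teak, poppy, aster
Level 4: fern, rose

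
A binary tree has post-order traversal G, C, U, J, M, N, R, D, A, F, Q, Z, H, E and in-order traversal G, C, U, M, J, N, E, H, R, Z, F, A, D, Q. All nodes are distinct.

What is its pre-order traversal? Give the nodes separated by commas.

The last element of post-order is the root; it splits in-order into left and right subtrees.
Root E: left subtree has 6 nodes {G, C, U, M, J, N}, right has 7 {H, R, Z, F, A, D, Q}.
  Root N: left subtree has 5 nodes {G, C, U, M, J}, right has 0 { }.
    Root M: left subtree has 3 nodes {G, C, U}, right has 1 {J}.
      Root U: left subtree has 2 nodes {G, C}, right has 0 { }.
        Root C: left subtree has 1 node {G}, right has 0 { }.
  Root H: left subtree has 0 nodes { }, right has 6 {R, Z, F, A, D, Q}.
    Root Z: left subtree has 1 node {R}, right has 4 {F, A, D, Q}.
      Root Q: left subtree has 3 nodes {F, A, D}, right has 0 { }.
        Root F: left subtree has 0 nodes { }, right has 2 {A, D}.
          Root A: left subtree has 0 nodes { }, right has 1 {D}.

E, N, M, U, C, G, J, H, Z, R, Q, F, A, D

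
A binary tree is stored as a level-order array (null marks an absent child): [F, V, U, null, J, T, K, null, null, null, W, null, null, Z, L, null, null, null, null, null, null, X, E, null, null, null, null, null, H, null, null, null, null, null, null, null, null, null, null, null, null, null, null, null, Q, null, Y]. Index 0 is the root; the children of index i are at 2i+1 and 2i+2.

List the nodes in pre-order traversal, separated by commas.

F, V, J, W, X, Q, E, Y, U, T, K, Z, H, L

Pre-order visits the node, then its left subtree, then its right subtree.
Visit F.
At F: go left to V.
  Visit V.
  At V: no left child.
  At V: go right to J.
    Visit J.
    At J: no left child.
    At J: go right to W.
      Visit W.
      At W: go left to X.
        Visit X.
        At X: no left child.
        At X: go right to Q.
          Q is a leaf — visit Q.
      At W: go right to E.
        Visit E.
        At E: no left child.
        At E: go right to Y.
          Y is a leaf — visit Y.
At F: go right to U.
  Visit U.
  At U: go left to T.
    T is a leaf — visit T.
  At U: go right to K.
    Visit K.
    At K: go left to Z.
      Visit Z.
      At Z: no left child.
      At Z: go right to H.
        H is a leaf — visit H.
    At K: go right to L.
      L is a leaf — visit L.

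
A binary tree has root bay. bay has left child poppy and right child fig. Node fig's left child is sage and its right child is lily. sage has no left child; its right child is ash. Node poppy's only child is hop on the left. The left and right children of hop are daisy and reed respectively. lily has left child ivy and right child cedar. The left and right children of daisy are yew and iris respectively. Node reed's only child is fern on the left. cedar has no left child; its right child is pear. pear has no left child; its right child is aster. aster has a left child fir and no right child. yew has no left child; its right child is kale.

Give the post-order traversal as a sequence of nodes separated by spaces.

Post-order visits the left subtree, then the right subtree, then the node.
At bay: go left to poppy.
  At poppy: go left to hop.
    At hop: go left to daisy.
      At daisy: go left to yew.
        At yew: no left child.
        At yew: go right to kale.
          kale is a leaf — visit kale.
        Visit yew.
      At daisy: go right to iris.
        iris is a leaf — visit iris.
      Visit daisy.
    At hop: go right to reed.
      At reed: go left to fern.
        fern is a leaf — visit fern.
      At reed: no right child.
      Visit reed.
    Visit hop.
  At poppy: no right child.
  Visit poppy.
At bay: go right to fig.
  At fig: go left to sage.
    At sage: no left child.
    At sage: go right to ash.
      ash is a leaf — visit ash.
    Visit sage.
  At fig: go right to lily.
    At lily: go left to ivy.
      ivy is a leaf — visit ivy.
    At lily: go right to cedar.
      At cedar: no left child.
      At cedar: go right to pear.
        At pear: no left child.
        At pear: go right to aster.
          At aster: go left to fir.
            fir is a leaf — visit fir.
          At aster: no right child.
          Visit aster.
        Visit pear.
      Visit cedar.
    Visit lily.
  Visit fig.
Visit bay.

kale yew iris daisy fern reed hop poppy ash sage ivy fir aster pear cedar lily fig bay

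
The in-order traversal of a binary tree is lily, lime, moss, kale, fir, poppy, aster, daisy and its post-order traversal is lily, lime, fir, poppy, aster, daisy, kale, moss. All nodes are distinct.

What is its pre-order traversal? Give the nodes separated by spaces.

moss lime lily kale daisy aster poppy fir

The last element of post-order is the root; it splits in-order into left and right subtrees.
Root moss: left subtree has 2 nodes {lily, lime}, right has 5 {kale, fir, poppy, aster, daisy}.
  Root lime: left subtree has 1 node {lily}, right has 0 { }.
  Root kale: left subtree has 0 nodes { }, right has 4 {fir, poppy, aster, daisy}.
    Root daisy: left subtree has 3 nodes {fir, poppy, aster}, right has 0 { }.
      Root aster: left subtree has 2 nodes {fir, poppy}, right has 0 { }.
        Root poppy: left subtree has 1 node {fir}, right has 0 { }.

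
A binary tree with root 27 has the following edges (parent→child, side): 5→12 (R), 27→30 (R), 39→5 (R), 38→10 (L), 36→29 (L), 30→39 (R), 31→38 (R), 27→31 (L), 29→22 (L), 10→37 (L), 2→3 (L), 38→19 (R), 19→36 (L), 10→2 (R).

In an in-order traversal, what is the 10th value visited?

19

In-order visits the left subtree, then the node, then the right subtree.
At 27: go left to 31.
  At 31: no left child.
  Visit 31.
  At 31: go right to 38.
    At 38: go left to 10.
      At 10: go left to 37.
        37 is a leaf — visit 37.
      Visit 10.
      At 10: go right to 2.
        At 2: go left to 3.
          3 is a leaf — visit 3.
        Visit 2.
        At 2: no right child.
    Visit 38.
    At 38: go right to 19.
      At 19: go left to 36.
        At 36: go left to 29.
          At 29: go left to 22.
            22 is a leaf — visit 22.
          Visit 29.
          At 29: no right child.
        Visit 36.
        At 36: no right child.
      Visit 19.
      At 19: no right child.
Visit 27.
At 27: go right to 30.
  At 30: no left child.
  Visit 30.
  At 30: go right to 39.
    At 39: no left child.
    Visit 39.
    At 39: go right to 5.
      At 5: no left child.
      Visit 5.
      At 5: go right to 12.
        12 is a leaf — visit 12.
Full in-order sequence: 31, 37, 10, 3, 2, 38, 22, 29, 36, 19, 27, 30, 39, 5, 12.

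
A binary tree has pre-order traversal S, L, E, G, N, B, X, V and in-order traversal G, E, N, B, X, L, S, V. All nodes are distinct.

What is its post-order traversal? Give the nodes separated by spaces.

G X B N E L V S

The first element of pre-order is the root; it splits in-order into left and right subtrees.
Root S: left subtree has 6 nodes {G, E, N, B, X, L}, right has 1 {V}.
  Root L: left subtree has 5 nodes {G, E, N, B, X}, right has 0 { }.
    Root E: left subtree has 1 node {G}, right has 3 {N, B, X}.
      Root N: left subtree has 0 nodes { }, right has 2 {B, X}.
        Root B: left subtree has 0 nodes { }, right has 1 {X}.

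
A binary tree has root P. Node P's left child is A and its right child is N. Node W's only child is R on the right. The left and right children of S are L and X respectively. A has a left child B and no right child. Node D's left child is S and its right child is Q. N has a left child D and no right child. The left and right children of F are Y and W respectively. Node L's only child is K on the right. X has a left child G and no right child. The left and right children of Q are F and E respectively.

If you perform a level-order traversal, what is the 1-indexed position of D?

5

Level-order visits nodes level by level from the root, left to right within each level.
Level 0: P
Level 1: A, N
Level 2: B, D
Level 3: S, Q
Level 4: L, X, F, E
Level 5: K, G, Y, W
Level 6: R
Full level-order sequence: P, A, N, B, D, S, Q, L, X, F, E, K, G, Y, W, R.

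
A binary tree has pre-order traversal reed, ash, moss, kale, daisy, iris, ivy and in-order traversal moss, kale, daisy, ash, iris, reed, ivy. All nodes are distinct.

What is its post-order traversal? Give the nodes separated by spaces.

daisy kale moss iris ash ivy reed

The first element of pre-order is the root; it splits in-order into left and right subtrees.
Root reed: left subtree has 5 nodes {moss, kale, daisy, ash, iris}, right has 1 {ivy}.
  Root ash: left subtree has 3 nodes {moss, kale, daisy}, right has 1 {iris}.
    Root moss: left subtree has 0 nodes { }, right has 2 {kale, daisy}.
      Root kale: left subtree has 0 nodes { }, right has 1 {daisy}.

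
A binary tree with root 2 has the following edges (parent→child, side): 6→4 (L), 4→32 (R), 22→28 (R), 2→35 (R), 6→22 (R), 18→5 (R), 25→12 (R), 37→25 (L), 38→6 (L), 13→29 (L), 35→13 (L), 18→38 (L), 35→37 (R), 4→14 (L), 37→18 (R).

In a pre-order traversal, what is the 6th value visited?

25

Pre-order visits the node, then its left subtree, then its right subtree.
Visit 2.
At 2: no left child.
At 2: go right to 35.
  Visit 35.
  At 35: go left to 13.
    Visit 13.
    At 13: go left to 29.
      29 is a leaf — visit 29.
    At 13: no right child.
  At 35: go right to 37.
    Visit 37.
    At 37: go left to 25.
      Visit 25.
      At 25: no left child.
      At 25: go right to 12.
        12 is a leaf — visit 12.
    At 37: go right to 18.
      Visit 18.
      At 18: go left to 38.
        Visit 38.
        At 38: go left to 6.
          Visit 6.
          At 6: go left to 4.
            Visit 4.
            At 4: go left to 14.
              14 is a leaf — visit 14.
            At 4: go right to 32.
              32 is a leaf — visit 32.
          At 6: go right to 22.
            Visit 22.
            At 22: no left child.
            At 22: go right to 28.
              28 is a leaf — visit 28.
        At 38: no right child.
      At 18: go right to 5.
        5 is a leaf — visit 5.
Full pre-order sequence: 2, 35, 13, 29, 37, 25, 12, 18, 38, 6, 4, 14, 32, 22, 28, 5.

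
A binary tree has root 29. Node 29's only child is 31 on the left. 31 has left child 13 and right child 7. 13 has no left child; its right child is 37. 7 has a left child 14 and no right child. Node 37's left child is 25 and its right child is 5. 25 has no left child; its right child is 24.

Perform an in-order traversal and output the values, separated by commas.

13, 25, 24, 37, 5, 31, 14, 7, 29

In-order visits the left subtree, then the node, then the right subtree.
At 29: go left to 31.
  At 31: go left to 13.
    At 13: no left child.
    Visit 13.
    At 13: go right to 37.
      At 37: go left to 25.
        At 25: no left child.
        Visit 25.
        At 25: go right to 24.
          24 is a leaf — visit 24.
      Visit 37.
      At 37: go right to 5.
        5 is a leaf — visit 5.
  Visit 31.
  At 31: go right to 7.
    At 7: go left to 14.
      14 is a leaf — visit 14.
    Visit 7.
    At 7: no right child.
Visit 29.
At 29: no right child.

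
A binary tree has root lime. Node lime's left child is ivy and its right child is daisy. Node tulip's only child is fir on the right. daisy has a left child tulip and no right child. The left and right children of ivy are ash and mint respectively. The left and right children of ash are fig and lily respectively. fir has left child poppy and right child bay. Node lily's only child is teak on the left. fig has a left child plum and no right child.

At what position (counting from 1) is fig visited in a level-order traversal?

Level-order visits nodes level by level from the root, left to right within each level.
Level 0: lime
Level 1: ivy, daisy
Level 2: ash, mint, tulip
Level 3: fig, lily, fir
Level 4: plum, teak, poppy, bay
Full level-order sequence: lime, ivy, daisy, ash, mint, tulip, fig, lily, fir, plum, teak, poppy, bay.

7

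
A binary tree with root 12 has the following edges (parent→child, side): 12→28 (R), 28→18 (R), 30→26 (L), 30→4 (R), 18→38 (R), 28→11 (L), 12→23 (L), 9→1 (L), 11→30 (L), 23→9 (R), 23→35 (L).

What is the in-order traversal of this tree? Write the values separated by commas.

35, 23, 1, 9, 12, 26, 30, 4, 11, 28, 18, 38

In-order visits the left subtree, then the node, then the right subtree.
At 12: go left to 23.
  At 23: go left to 35.
    35 is a leaf — visit 35.
  Visit 23.
  At 23: go right to 9.
    At 9: go left to 1.
      1 is a leaf — visit 1.
    Visit 9.
    At 9: no right child.
Visit 12.
At 12: go right to 28.
  At 28: go left to 11.
    At 11: go left to 30.
      At 30: go left to 26.
        26 is a leaf — visit 26.
      Visit 30.
      At 30: go right to 4.
        4 is a leaf — visit 4.
    Visit 11.
    At 11: no right child.
  Visit 28.
  At 28: go right to 18.
    At 18: no left child.
    Visit 18.
    At 18: go right to 38.
      38 is a leaf — visit 38.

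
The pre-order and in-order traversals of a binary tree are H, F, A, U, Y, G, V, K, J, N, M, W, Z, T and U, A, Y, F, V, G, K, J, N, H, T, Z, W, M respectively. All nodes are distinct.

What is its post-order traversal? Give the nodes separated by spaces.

The first element of pre-order is the root; it splits in-order into left and right subtrees.
Root H: left subtree has 9 nodes {U, A, Y, F, V, G, K, J, N}, right has 4 {T, Z, W, M}.
  Root F: left subtree has 3 nodes {U, A, Y}, right has 5 {V, G, K, J, N}.
    Root A: left subtree has 1 node {U}, right has 1 {Y}.
    Root G: left subtree has 1 node {V}, right has 3 {K, J, N}.
      Root K: left subtree has 0 nodes { }, right has 2 {J, N}.
        Root J: left subtree has 0 nodes { }, right has 1 {N}.
  Root M: left subtree has 3 nodes {T, Z, W}, right has 0 { }.
    Root W: left subtree has 2 nodes {T, Z}, right has 0 { }.
      Root Z: left subtree has 1 node {T}, right has 0 { }.

U Y A V N J K G F T Z W M H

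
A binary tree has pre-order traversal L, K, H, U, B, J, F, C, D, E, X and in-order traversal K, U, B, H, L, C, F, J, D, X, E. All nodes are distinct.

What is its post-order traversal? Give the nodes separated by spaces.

The first element of pre-order is the root; it splits in-order into left and right subtrees.
Root L: left subtree has 4 nodes {K, U, B, H}, right has 6 {C, F, J, D, X, E}.
  Root K: left subtree has 0 nodes { }, right has 3 {U, B, H}.
    Root H: left subtree has 2 nodes {U, B}, right has 0 { }.
      Root U: left subtree has 0 nodes { }, right has 1 {B}.
  Root J: left subtree has 2 nodes {C, F}, right has 3 {D, X, E}.
    Root F: left subtree has 1 node {C}, right has 0 { }.
    Root D: left subtree has 0 nodes { }, right has 2 {X, E}.
      Root E: left subtree has 1 node {X}, right has 0 { }.

B U H K C F X E D J L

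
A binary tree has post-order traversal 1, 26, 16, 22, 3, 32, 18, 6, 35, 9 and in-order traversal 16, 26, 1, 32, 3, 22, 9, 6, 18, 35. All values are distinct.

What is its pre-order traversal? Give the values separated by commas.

9, 32, 16, 26, 1, 3, 22, 35, 6, 18

The last element of post-order is the root; it splits in-order into left and right subtrees.
Root 9: left subtree has 6 nodes {16, 26, 1, 32, 3, 22}, right has 3 {6, 18, 35}.
  Root 32: left subtree has 3 nodes {16, 26, 1}, right has 2 {3, 22}.
    Root 16: left subtree has 0 nodes { }, right has 2 {26, 1}.
      Root 26: left subtree has 0 nodes { }, right has 1 {1}.
    Root 3: left subtree has 0 nodes { }, right has 1 {22}.
  Root 35: left subtree has 2 nodes {6, 18}, right has 0 { }.
    Root 6: left subtree has 0 nodes { }, right has 1 {18}.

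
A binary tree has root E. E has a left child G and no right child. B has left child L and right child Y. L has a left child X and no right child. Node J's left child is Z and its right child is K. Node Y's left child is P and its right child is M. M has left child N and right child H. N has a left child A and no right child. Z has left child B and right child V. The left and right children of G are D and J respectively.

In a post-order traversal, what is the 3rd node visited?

L

Post-order visits the left subtree, then the right subtree, then the node.
At E: go left to G.
  At G: go left to D.
    D is a leaf — visit D.
  At G: go right to J.
    At J: go left to Z.
      At Z: go left to B.
        At B: go left to L.
          At L: go left to X.
            X is a leaf — visit X.
          At L: no right child.
          Visit L.
        At B: go right to Y.
          At Y: go left to P.
            P is a leaf — visit P.
          At Y: go right to M.
            At M: go left to N.
              At N: go left to A.
                A is a leaf — visit A.
              At N: no right child.
              Visit N.
            At M: go right to H.
              H is a leaf — visit H.
            Visit M.
          Visit Y.
        Visit B.
      At Z: go right to V.
        V is a leaf — visit V.
      Visit Z.
    At J: go right to K.
      K is a leaf — visit K.
    Visit J.
  Visit G.
At E: no right child.
Visit E.
Full post-order sequence: D, X, L, P, A, N, H, M, Y, B, V, Z, K, J, G, E.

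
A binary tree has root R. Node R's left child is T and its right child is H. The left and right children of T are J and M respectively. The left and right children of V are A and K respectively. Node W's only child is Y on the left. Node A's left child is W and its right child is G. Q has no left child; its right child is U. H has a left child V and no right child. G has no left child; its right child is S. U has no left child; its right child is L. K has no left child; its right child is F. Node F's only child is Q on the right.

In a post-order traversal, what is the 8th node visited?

A

Post-order visits the left subtree, then the right subtree, then the node.
At R: go left to T.
  At T: go left to J.
    J is a leaf — visit J.
  At T: go right to M.
    M is a leaf — visit M.
  Visit T.
At R: go right to H.
  At H: go left to V.
    At V: go left to A.
      At A: go left to W.
        At W: go left to Y.
          Y is a leaf — visit Y.
        At W: no right child.
        Visit W.
      At A: go right to G.
        At G: no left child.
        At G: go right to S.
          S is a leaf — visit S.
        Visit G.
      Visit A.
    At V: go right to K.
      At K: no left child.
      At K: go right to F.
        At F: no left child.
        At F: go right to Q.
          At Q: no left child.
          At Q: go right to U.
            At U: no left child.
            At U: go right to L.
              L is a leaf — visit L.
            Visit U.
          Visit Q.
        Visit F.
      Visit K.
    Visit V.
  At H: no right child.
  Visit H.
Visit R.
Full post-order sequence: J, M, T, Y, W, S, G, A, L, U, Q, F, K, V, H, R.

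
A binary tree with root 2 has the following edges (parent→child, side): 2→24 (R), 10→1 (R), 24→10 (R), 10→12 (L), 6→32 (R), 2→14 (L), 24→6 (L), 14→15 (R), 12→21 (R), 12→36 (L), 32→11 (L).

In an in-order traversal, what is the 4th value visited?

6

In-order visits the left subtree, then the node, then the right subtree.
At 2: go left to 14.
  At 14: no left child.
  Visit 14.
  At 14: go right to 15.
    15 is a leaf — visit 15.
Visit 2.
At 2: go right to 24.
  At 24: go left to 6.
    At 6: no left child.
    Visit 6.
    At 6: go right to 32.
      At 32: go left to 11.
        11 is a leaf — visit 11.
      Visit 32.
      At 32: no right child.
  Visit 24.
  At 24: go right to 10.
    At 10: go left to 12.
      At 12: go left to 36.
        36 is a leaf — visit 36.
      Visit 12.
      At 12: go right to 21.
        21 is a leaf — visit 21.
    Visit 10.
    At 10: go right to 1.
      1 is a leaf — visit 1.
Full in-order sequence: 14, 15, 2, 6, 11, 32, 24, 36, 12, 21, 10, 1.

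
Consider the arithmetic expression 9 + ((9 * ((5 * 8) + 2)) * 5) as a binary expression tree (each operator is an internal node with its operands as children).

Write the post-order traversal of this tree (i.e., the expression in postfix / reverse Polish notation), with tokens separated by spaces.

Post-order on an expression tree gives postfix notation: for each operator, emit left operand, right operand, then the operator.

9 9 5 8 * 2 + * 5 * +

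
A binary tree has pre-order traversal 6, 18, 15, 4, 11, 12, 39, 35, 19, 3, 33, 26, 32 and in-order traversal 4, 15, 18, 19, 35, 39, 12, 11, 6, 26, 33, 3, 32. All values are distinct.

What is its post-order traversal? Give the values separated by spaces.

4 15 19 35 39 12 11 18 26 33 32 3 6

The first element of pre-order is the root; it splits in-order into left and right subtrees.
Root 6: left subtree has 8 nodes {4, 15, 18, 19, 35, 39, 12, 11}, right has 4 {26, 33, 3, 32}.
  Root 18: left subtree has 2 nodes {4, 15}, right has 5 {19, 35, 39, 12, 11}.
    Root 15: left subtree has 1 node {4}, right has 0 { }.
    Root 11: left subtree has 4 nodes {19, 35, 39, 12}, right has 0 { }.
      Root 12: left subtree has 3 nodes {19, 35, 39}, right has 0 { }.
        Root 39: left subtree has 2 nodes {19, 35}, right has 0 { }.
          Root 35: left subtree has 1 node {19}, right has 0 { }.
  Root 3: left subtree has 2 nodes {26, 33}, right has 1 {32}.
    Root 33: left subtree has 1 node {26}, right has 0 { }.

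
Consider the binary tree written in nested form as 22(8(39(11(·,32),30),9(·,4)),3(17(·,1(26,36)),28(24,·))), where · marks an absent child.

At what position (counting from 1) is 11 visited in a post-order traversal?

Post-order visits the left subtree, then the right subtree, then the node.
At 22: go left to 8.
  At 8: go left to 39.
    At 39: go left to 11.
      At 11: no left child.
      At 11: go right to 32.
        32 is a leaf — visit 32.
      Visit 11.
    At 39: go right to 30.
      30 is a leaf — visit 30.
    Visit 39.
  At 8: go right to 9.
    At 9: no left child.
    At 9: go right to 4.
      4 is a leaf — visit 4.
    Visit 9.
  Visit 8.
At 22: go right to 3.
  At 3: go left to 17.
    At 17: no left child.
    At 17: go right to 1.
      At 1: go left to 26.
        26 is a leaf — visit 26.
      At 1: go right to 36.
        36 is a leaf — visit 36.
      Visit 1.
    Visit 17.
  At 3: go right to 28.
    At 28: go left to 24.
      24 is a leaf — visit 24.
    At 28: no right child.
    Visit 28.
  Visit 3.
Visit 22.
Full post-order sequence: 32, 11, 30, 39, 4, 9, 8, 26, 36, 1, 17, 24, 28, 3, 22.

2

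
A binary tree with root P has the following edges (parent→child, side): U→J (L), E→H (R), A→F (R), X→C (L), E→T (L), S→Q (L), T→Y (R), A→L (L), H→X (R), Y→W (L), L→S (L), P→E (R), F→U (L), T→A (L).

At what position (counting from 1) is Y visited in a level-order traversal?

Level-order visits nodes level by level from the root, left to right within each level.
Level 0: P
Level 1: E
Level 2: T, H
Level 3: A, Y, X
Level 4: L, F, W, C
Level 5: S, U
Level 6: Q, J
Full level-order sequence: P, E, T, H, A, Y, X, L, F, W, C, S, U, Q, J.

6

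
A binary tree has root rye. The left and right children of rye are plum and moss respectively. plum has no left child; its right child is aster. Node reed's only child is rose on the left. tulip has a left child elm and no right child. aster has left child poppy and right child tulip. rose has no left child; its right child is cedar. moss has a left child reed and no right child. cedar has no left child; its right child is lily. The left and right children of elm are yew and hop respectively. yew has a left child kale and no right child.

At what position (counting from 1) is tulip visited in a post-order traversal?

Post-order visits the left subtree, then the right subtree, then the node.
At rye: go left to plum.
  At plum: no left child.
  At plum: go right to aster.
    At aster: go left to poppy.
      poppy is a leaf — visit poppy.
    At aster: go right to tulip.
      At tulip: go left to elm.
        At elm: go left to yew.
          At yew: go left to kale.
            kale is a leaf — visit kale.
          At yew: no right child.
          Visit yew.
        At elm: go right to hop.
          hop is a leaf — visit hop.
        Visit elm.
      At tulip: no right child.
      Visit tulip.
    Visit aster.
  Visit plum.
At rye: go right to moss.
  At moss: go left to reed.
    At reed: go left to rose.
      At rose: no left child.
      At rose: go right to cedar.
        At cedar: no left child.
        At cedar: go right to lily.
          lily is a leaf — visit lily.
        Visit cedar.
      Visit rose.
    At reed: no right child.
    Visit reed.
  At moss: no right child.
  Visit moss.
Visit rye.
Full post-order sequence: poppy, kale, yew, hop, elm, tulip, aster, plum, lily, cedar, rose, reed, moss, rye.

6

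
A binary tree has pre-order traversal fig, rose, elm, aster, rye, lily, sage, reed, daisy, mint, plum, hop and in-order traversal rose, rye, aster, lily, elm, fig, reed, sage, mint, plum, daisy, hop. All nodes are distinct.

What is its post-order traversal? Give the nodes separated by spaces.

The first element of pre-order is the root; it splits in-order into left and right subtrees.
Root fig: left subtree has 5 nodes {rose, rye, aster, lily, elm}, right has 6 {reed, sage, mint, plum, daisy, hop}.
  Root rose: left subtree has 0 nodes { }, right has 4 {rye, aster, lily, elm}.
    Root elm: left subtree has 3 nodes {rye, aster, lily}, right has 0 { }.
      Root aster: left subtree has 1 node {rye}, right has 1 {lily}.
  Root sage: left subtree has 1 node {reed}, right has 4 {mint, plum, daisy, hop}.
    Root daisy: left subtree has 2 nodes {mint, plum}, right has 1 {hop}.
      Root mint: left subtree has 0 nodes { }, right has 1 {plum}.

rye lily aster elm rose reed plum mint hop daisy sage fig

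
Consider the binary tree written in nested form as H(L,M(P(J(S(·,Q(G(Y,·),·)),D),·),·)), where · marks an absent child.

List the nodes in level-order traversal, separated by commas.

Level-order visits nodes level by level from the root, left to right within each level.
Level 0: H
Level 1: L, M
Level 2: P
Level 3: J
Level 4: S, D
Level 5: Q
Level 6: G
Level 7: Y

H, L, M, P, J, S, D, Q, G, Y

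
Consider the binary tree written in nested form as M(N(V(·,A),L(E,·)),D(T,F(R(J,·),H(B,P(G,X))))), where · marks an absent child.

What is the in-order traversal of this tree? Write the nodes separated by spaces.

In-order visits the left subtree, then the node, then the right subtree.
At M: go left to N.
  At N: go left to V.
    At V: no left child.
    Visit V.
    At V: go right to A.
      A is a leaf — visit A.
  Visit N.
  At N: go right to L.
    At L: go left to E.
      E is a leaf — visit E.
    Visit L.
    At L: no right child.
Visit M.
At M: go right to D.
  At D: go left to T.
    T is a leaf — visit T.
  Visit D.
  At D: go right to F.
    At F: go left to R.
      At R: go left to J.
        J is a leaf — visit J.
      Visit R.
      At R: no right child.
    Visit F.
    At F: go right to H.
      At H: go left to B.
        B is a leaf — visit B.
      Visit H.
      At H: go right to P.
        At P: go left to G.
          G is a leaf — visit G.
        Visit P.
        At P: go right to X.
          X is a leaf — visit X.

V A N E L M T D J R F B H G P X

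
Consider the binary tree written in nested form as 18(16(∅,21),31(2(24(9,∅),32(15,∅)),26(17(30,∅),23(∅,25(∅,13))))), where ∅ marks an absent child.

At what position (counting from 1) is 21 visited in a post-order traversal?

Post-order visits the left subtree, then the right subtree, then the node.
At 18: go left to 16.
  At 16: no left child.
  At 16: go right to 21.
    21 is a leaf — visit 21.
  Visit 16.
At 18: go right to 31.
  At 31: go left to 2.
    At 2: go left to 24.
      At 24: go left to 9.
        9 is a leaf — visit 9.
      At 24: no right child.
      Visit 24.
    At 2: go right to 32.
      At 32: go left to 15.
        15 is a leaf — visit 15.
      At 32: no right child.
      Visit 32.
    Visit 2.
  At 31: go right to 26.
    At 26: go left to 17.
      At 17: go left to 30.
        30 is a leaf — visit 30.
      At 17: no right child.
      Visit 17.
    At 26: go right to 23.
      At 23: no left child.
      At 23: go right to 25.
        At 25: no left child.
        At 25: go right to 13.
          13 is a leaf — visit 13.
        Visit 25.
      Visit 23.
    Visit 26.
  Visit 31.
Visit 18.
Full post-order sequence: 21, 16, 9, 24, 15, 32, 2, 30, 17, 13, 25, 23, 26, 31, 18.

1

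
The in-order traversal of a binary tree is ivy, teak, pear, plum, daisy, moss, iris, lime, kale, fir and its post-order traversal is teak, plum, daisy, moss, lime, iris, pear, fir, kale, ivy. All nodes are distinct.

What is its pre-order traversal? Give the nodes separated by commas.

The last element of post-order is the root; it splits in-order into left and right subtrees.
Root ivy: left subtree has 0 nodes { }, right has 9 {teak, pear, plum, daisy, moss, iris, lime, kale, fir}.
  Root kale: left subtree has 7 nodes {teak, pear, plum, daisy, moss, iris, lime}, right has 1 {fir}.
    Root pear: left subtree has 1 node {teak}, right has 5 {plum, daisy, moss, iris, lime}.
      Root iris: left subtree has 3 nodes {plum, daisy, moss}, right has 1 {lime}.
        Root moss: left subtree has 2 nodes {plum, daisy}, right has 0 { }.
          Root daisy: left subtree has 1 node {plum}, right has 0 { }.

ivy, kale, pear, teak, iris, moss, daisy, plum, lime, fir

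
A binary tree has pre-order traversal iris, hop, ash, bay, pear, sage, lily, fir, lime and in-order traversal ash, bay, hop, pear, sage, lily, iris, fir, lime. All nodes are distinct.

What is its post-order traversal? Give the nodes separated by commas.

The first element of pre-order is the root; it splits in-order into left and right subtrees.
Root iris: left subtree has 6 nodes {ash, bay, hop, pear, sage, lily}, right has 2 {fir, lime}.
  Root hop: left subtree has 2 nodes {ash, bay}, right has 3 {pear, sage, lily}.
    Root ash: left subtree has 0 nodes { }, right has 1 {bay}.
    Root pear: left subtree has 0 nodes { }, right has 2 {sage, lily}.
      Root sage: left subtree has 0 nodes { }, right has 1 {lily}.
  Root fir: left subtree has 0 nodes { }, right has 1 {lime}.

bay, ash, lily, sage, pear, hop, lime, fir, iris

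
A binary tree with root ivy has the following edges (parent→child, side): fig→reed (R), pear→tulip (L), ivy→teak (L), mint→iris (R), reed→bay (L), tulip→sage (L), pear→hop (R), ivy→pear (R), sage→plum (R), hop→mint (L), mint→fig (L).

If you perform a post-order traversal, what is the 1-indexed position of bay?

5

Post-order visits the left subtree, then the right subtree, then the node.
At ivy: go left to teak.
  teak is a leaf — visit teak.
At ivy: go right to pear.
  At pear: go left to tulip.
    At tulip: go left to sage.
      At sage: no left child.
      At sage: go right to plum.
        plum is a leaf — visit plum.
      Visit sage.
    At tulip: no right child.
    Visit tulip.
  At pear: go right to hop.
    At hop: go left to mint.
      At mint: go left to fig.
        At fig: no left child.
        At fig: go right to reed.
          At reed: go left to bay.
            bay is a leaf — visit bay.
          At reed: no right child.
          Visit reed.
        Visit fig.
      At mint: go right to iris.
        iris is a leaf — visit iris.
      Visit mint.
    At hop: no right child.
    Visit hop.
  Visit pear.
Visit ivy.
Full post-order sequence: teak, plum, sage, tulip, bay, reed, fig, iris, mint, hop, pear, ivy.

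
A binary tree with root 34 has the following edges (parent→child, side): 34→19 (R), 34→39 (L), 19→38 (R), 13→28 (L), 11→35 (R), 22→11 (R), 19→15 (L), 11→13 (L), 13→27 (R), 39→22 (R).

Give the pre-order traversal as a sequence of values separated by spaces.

Pre-order visits the node, then its left subtree, then its right subtree.
Visit 34.
At 34: go left to 39.
  Visit 39.
  At 39: no left child.
  At 39: go right to 22.
    Visit 22.
    At 22: no left child.
    At 22: go right to 11.
      Visit 11.
      At 11: go left to 13.
        Visit 13.
        At 13: go left to 28.
          28 is a leaf — visit 28.
        At 13: go right to 27.
          27 is a leaf — visit 27.
      At 11: go right to 35.
        35 is a leaf — visit 35.
At 34: go right to 19.
  Visit 19.
  At 19: go left to 15.
    15 is a leaf — visit 15.
  At 19: go right to 38.
    38 is a leaf — visit 38.

34 39 22 11 13 28 27 35 19 15 38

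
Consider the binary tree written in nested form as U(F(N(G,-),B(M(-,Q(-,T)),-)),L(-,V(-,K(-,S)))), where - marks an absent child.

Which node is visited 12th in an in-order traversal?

S

In-order visits the left subtree, then the node, then the right subtree.
At U: go left to F.
  At F: go left to N.
    At N: go left to G.
      G is a leaf — visit G.
    Visit N.
    At N: no right child.
  Visit F.
  At F: go right to B.
    At B: go left to M.
      At M: no left child.
      Visit M.
      At M: go right to Q.
        At Q: no left child.
        Visit Q.
        At Q: go right to T.
          T is a leaf — visit T.
    Visit B.
    At B: no right child.
Visit U.
At U: go right to L.
  At L: no left child.
  Visit L.
  At L: go right to V.
    At V: no left child.
    Visit V.
    At V: go right to K.
      At K: no left child.
      Visit K.
      At K: go right to S.
        S is a leaf — visit S.
Full in-order sequence: G, N, F, M, Q, T, B, U, L, V, K, S.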